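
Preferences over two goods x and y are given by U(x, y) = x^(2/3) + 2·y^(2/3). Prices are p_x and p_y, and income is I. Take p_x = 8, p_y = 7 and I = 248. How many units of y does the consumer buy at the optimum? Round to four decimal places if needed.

From the CES first-order condition, (1/2)·(y/x)^(1/3) = p_x/p_y.
Hence y/x = (2·p_x/p_y)^(1/(1/3)), i.e. raised to the 3 power.
Substitute y = (y/x)·x into the budget: x* = I/(p_x + p_y·(y/x)).
Numerically y/x = 11.941691, so x* = 248/(8 + 7·11.941691) = 2.7077 and y* = 11.941691·2.7077 = 32.3341.

y* = 32.3341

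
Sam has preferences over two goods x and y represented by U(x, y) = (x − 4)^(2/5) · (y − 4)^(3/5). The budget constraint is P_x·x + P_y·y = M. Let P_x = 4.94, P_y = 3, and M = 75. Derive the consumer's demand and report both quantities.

x* = 7.5012, y* = 12.648

Let x' = x−4, y' = y−4. MRS = (2/3)·y'/x' = P_x/P_y.
After buying the subsistence bundle (4, 4), a share 0.4 of the remaining income goes to x: x* = 4 + 0.4·(M − 4P_x − 4P_y)/P_x.
Discretionary income = 75 − 4·4.94 − 4·3 = 43.24; x* = 4 + 0.4·43.24/4.94 = 7.5012; y* = 4 + 0.6·43.24/3 = 12.648.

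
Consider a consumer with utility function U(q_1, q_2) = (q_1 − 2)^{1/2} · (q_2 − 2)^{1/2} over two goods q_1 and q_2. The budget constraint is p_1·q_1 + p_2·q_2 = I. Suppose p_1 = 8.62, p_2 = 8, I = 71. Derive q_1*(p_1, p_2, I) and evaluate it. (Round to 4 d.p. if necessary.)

q_1* = 4.1903

MRS = (q_2−2)/(q_1−2). Tangency with p_1/p_2 gives q_2−2 = (p_1/p_2)·(q_1−2).
After buying the subsistence bundle (2, 2), a share 0.5 of the remaining income goes to q_1: q_1* = 2 + 0.5·(I − 2p_1 − 2p_2)/p_1.
Discretionary income = 71 − 2·8.62 − 2·8 = 37.76; q_1* = 2 + 0.5·37.76/8.62 = 4.1903.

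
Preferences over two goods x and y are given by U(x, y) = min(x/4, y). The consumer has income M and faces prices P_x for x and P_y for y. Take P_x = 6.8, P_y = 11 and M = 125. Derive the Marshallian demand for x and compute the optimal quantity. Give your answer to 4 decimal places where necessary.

x* = 13.089

Leontief preferences: the optimum is at the kink where x/4 = y/1, i.e. y = (1/4)·x.
Budget: P_x·x + P_y·(1/4)·x = M, so (4·P_x + P_y)·x = 4·M.
Demand: x*(P_x,P_y,M) = 4·M/(4·P_x + P_y), y* = M/(4·P_x + P_y).
Here 4·6.8 + 11 = 38.2, giving x* = 13.089.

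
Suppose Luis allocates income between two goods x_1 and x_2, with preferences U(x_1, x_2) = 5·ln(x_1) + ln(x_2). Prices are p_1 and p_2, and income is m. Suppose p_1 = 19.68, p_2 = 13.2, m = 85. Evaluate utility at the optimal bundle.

The MRS is 5·x_2/x_1. Set MRS = p_1/p_2.
So 5·p_2·x_2 = p_1·x_1; combined with the budget, a share 5/6 of income goes to x_1.
Demand: x_1*(p_1,p_2,m) = 5/6·m/p_1 and x_2* = 1/6·m/p_2.
At p_1=19.68, p_2=13.2, m=85: x_1* = 5/6·85/19.68 = 3.5993, x_2* = 1.0732.
Utility at the optimum: U(3.5993, 1.0732) = 6.4743.

V = 6.4743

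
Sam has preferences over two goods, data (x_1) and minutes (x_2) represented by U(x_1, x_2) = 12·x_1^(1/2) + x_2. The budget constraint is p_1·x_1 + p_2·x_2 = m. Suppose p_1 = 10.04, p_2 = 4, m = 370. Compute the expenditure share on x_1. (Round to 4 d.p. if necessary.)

share on x_1 = 0.1551

Set MRS = p_1/p_2: 6·x_1^(−1/2) = p_1/p_2.
Solve: √x_1 = 6·p_2/p_1, so x_1*(p_1,p_2) = (6·p_2/p_1)², and x_2* = (m − p_1·x_1*)/p_2.
Plugging in: x_1* = (6·4/10.04)² = 5.7142, x_2* = 78.1574.
Expenditure on x_1: 10.04·5.7142 = 57.3705; share = 0.1551.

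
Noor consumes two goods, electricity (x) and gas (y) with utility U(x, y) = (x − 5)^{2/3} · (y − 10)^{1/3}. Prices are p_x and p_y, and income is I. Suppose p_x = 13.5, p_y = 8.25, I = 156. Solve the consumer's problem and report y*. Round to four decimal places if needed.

y* = 10.2424

This is Cobb-Douglas in (x−5, y−10): tangency gives 2/3·p_y·(y−10) = 1/3·p_x·(x−5).
After buying the subsistence bundle (5, 10), a share 2/3 of the remaining income goes to x: x* = 5 + 2/3·(I − 5p_x − 10p_y)/p_x.
Discretionary income = 156 − 5·13.5 − 10·8.25 = 6; y* = 10 + 1/3·6/8.25 = 10.2424.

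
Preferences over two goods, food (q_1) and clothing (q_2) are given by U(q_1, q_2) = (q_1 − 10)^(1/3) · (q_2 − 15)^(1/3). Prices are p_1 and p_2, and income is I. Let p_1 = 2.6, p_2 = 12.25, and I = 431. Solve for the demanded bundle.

MRS = (q_2−15)/(q_1−10). Tangency with p_1/p_2 gives q_2−15 = (p_1/p_2)·(q_1−10).
Substituting into the budget: q_1* = 10 + 0.5·(I − 10·p_1 − 15·p_2)/p_1, and q_2* = 15 + 0.5·(…)/p_2.
Discretionary income = 431 − 10·2.6 − 15·12.25 = 221.25; q_1* = 10 + 0.5·221.25/2.6 = 52.5481; q_2* = 15 + 0.5·221.25/12.25 = 24.0306.

q_1* = 52.5481, q_2* = 24.0306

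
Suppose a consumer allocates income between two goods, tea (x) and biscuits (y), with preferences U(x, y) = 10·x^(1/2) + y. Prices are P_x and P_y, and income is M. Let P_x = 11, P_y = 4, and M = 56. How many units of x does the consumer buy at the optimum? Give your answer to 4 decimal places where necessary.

x* = 3.3058

MU_x = 5/√x, MU_y = 1. Tangency: 5/√x = P_x/P_y.
Thus x* = (5·P_y/P_x)² — independent of M — with the rest of income spent on y.
Plugging in: x* = (5·4/11)² = 3.3058.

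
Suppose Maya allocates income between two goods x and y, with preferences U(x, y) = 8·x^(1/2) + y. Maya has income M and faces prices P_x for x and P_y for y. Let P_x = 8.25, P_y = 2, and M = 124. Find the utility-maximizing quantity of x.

x* = 0.9403

Solve: √x = 4·P_y/P_x, so x*(P_x,P_y) = (4·P_y/P_x)², and y* = (M − P_x·x*)/P_y.
Plugging in: x* = (4·2/8.25)² = 0.9403.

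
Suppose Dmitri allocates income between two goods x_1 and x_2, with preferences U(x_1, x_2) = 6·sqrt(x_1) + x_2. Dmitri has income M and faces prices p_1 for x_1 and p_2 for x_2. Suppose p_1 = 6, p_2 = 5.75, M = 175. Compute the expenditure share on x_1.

Set MRS = p_1/p_2: 3·x_1^(−1/2) = p_1/p_2.
Solve: √x_1 = 3·p_2/p_1, so x_1*(p_1,p_2) = (3·p_2/p_1)², and x_2* = (M − p_1·x_1*)/p_2.
Plugging in: x_1* = (3·5.75/6)² = 8.2656, x_2* = 21.8098.
Expenditure on x_1: 6·8.2656 = 49.5938; share = 0.2834.

share on x_1 = 0.2834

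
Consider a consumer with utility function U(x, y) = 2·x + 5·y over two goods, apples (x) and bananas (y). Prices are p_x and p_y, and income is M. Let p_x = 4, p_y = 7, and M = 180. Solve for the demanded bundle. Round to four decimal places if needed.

Perfect substitutes: compare marginal utility per dollar. 2/p_x vs 5/p_y → 0.5 vs 0.7143.
y gives more utility per dollar, so spend all income on y: y* = M/p_y, x* = 0.
Numerically: x* = 0, y* = 25.7143.

x* = 0, y* = 25.7143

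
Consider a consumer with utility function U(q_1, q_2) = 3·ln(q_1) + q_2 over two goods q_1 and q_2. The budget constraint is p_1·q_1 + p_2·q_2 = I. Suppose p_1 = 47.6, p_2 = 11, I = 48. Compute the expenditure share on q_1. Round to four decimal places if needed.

share on q_1 = 0.6875

Set MRS = p_1/p_2: (3/q_1)/1 = p_1/p_2.
So q_1*(p_1,p_2) = 3·p_2/p_1, independent of income; and q_2* = (I − 3·p_2)/p_2.
At the given prices: q_1* = 3·11/47.6 = 0.6933, and q_2* = 1.3636.
Expenditure on q_1: 47.6·0.6933 = 33; share = 0.6875.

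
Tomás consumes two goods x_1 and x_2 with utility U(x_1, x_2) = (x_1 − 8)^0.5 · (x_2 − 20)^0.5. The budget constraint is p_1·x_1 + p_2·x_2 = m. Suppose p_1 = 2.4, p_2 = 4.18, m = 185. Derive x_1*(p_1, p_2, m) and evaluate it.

x_1* = 25.125

Discretionary income = 185 − 8·2.4 − 20·4.18 = 82.2; x_1* = 8 + 0.5·82.2/2.4 = 25.125.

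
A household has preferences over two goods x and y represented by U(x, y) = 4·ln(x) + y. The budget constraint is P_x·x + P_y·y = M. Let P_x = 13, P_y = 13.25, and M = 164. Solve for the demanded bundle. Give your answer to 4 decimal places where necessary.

So x*(P_x,P_y) = 4·P_y/P_x, independent of income; and y* = (M − 4·P_y)/P_y.
At the given prices: x* = 4·13.25/13 = 4.0769, and y* = 8.3774.

x* = 4.0769, y* = 8.3774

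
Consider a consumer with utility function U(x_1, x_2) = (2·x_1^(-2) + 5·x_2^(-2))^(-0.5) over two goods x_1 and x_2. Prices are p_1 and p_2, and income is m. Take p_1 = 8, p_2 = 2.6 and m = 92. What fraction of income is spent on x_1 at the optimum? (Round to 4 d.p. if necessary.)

share on x_1 = 0.6092

MU_x_1 ∝ 2·x_1^(-3), MU_x_2 ∝ 5·x_2^(-3), so MRS = (2/5)·(x_2/x_1)^(3) = p_1/p_2.
Hence x_2/x_1 = ((5/2)·p_1/p_2)^(1/(3)), i.e. raised to the 1/3 power.
With the ratio pinned down, the budget gives x_1* = m/(p_1 + p_2·(x_2/x_1)) and x_2* = (x_2/x_1)·x_1*.
Numerically x_2/x_1 = 1.974023, so x_1* = 92/(8 + 2.6·1.974023) = 7.0055 and x_2* = 1.974023·7.0055 = 13.8291.
Expenditure on x_1: 8·7.0055 = 56.0443; share = 0.6092.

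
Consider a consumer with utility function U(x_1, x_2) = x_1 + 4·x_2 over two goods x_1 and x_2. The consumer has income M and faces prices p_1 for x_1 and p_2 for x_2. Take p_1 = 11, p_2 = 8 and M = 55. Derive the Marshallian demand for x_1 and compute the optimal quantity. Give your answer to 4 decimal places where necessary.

Linear utility — the consumer picks whichever good has higher MU/price: 1/11 = 0.0909 vs 4/8 = 0.5.
x_2 gives more utility per dollar, so spend all income on x_2: x_2* = M/p_2, x_1* = 0.
Numerically: x_1* = 0, x_2* = 6.875.

x_1* = 0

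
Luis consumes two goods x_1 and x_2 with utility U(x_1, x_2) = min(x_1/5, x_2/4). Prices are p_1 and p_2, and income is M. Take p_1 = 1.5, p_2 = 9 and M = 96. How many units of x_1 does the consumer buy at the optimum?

x_1* = 11.0345

Leontief preferences: the optimum is at the kink where x_1/5 = x_2/4, i.e. x_2 = (4/5)·x_1.
Budget: p_1·x_1 + p_2·(4/5)·x_1 = M, so (5·p_1 + 4·p_2)·x_1 = 5·M.
Demand: x_1*(p_1,p_2,M) = 5·M/(5·p_1 + 4·p_2), x_2* = 4·M/(5·p_1 + 4·p_2).
Here 5·1.5 + 4·9 = 43.5, giving x_1* = 11.0345.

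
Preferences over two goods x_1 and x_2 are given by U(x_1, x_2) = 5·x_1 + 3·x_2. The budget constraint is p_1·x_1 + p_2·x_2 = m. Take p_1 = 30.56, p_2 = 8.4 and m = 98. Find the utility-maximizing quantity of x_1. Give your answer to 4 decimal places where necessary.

Perfect substitutes: compare marginal utility per dollar. 5/p_1 vs 3/p_2 → 0.1636 vs 0.3571.
x_2 gives more utility per dollar, so spend all income on x_2: x_2* = m/p_2, x_1* = 0.
Numerically: x_1* = 0, x_2* = 11.6667.

x_1* = 0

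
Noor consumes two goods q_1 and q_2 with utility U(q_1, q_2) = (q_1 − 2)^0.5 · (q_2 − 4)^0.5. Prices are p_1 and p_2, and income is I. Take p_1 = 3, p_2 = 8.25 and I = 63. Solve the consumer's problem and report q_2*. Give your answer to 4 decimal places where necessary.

Let q_1' = q_1−2, q_2' = q_2−4. MRS = q_2'/q_1' = p_1/p_2.
Substituting into the budget: q_1* = 2 + 0.5·(I − 2·p_1 − 4·p_2)/p_1, and q_2* = 4 + 0.5·(…)/p_2.
Discretionary income = 63 − 2·3 − 4·8.25 = 24; q_2* = 4 + 0.5·24/8.25 = 5.4545.

q_2* = 5.4545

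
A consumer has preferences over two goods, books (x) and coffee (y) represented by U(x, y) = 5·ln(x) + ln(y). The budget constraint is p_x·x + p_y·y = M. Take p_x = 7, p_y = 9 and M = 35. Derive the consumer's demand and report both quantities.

x* = 4.1667, y* = 0.6481

MU_x/MU_y = (5·y)/(x); tangency sets this equal to p_x/p_y.
So 5·p_y·y = p_x·x; combined with the budget, a share 5/6 of income goes to x.
Demand: x*(p_x,p_y,M) = 5/6·M/p_x and y* = 1/6·M/p_y.
At p_x=7, p_y=9, M=35: x* = 5/6·35/7 = 4.1667, y* = 0.6481.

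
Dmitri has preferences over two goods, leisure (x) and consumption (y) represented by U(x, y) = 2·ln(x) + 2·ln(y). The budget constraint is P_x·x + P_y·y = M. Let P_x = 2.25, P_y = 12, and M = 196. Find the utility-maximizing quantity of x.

The MRS is y/x. Set MRS = P_x/P_y.
So 2·P_y·y = 2·P_x·x; combined with the budget, a share 0.5 of income goes to x.
Demand: x*(P_x,P_y,M) = 0.5·M/P_x and y* = 0.5·M/P_y.
At P_x=2.25, P_y=12, M=196: x* = 0.5·196/2.25 = 43.5556.

x* = 43.5556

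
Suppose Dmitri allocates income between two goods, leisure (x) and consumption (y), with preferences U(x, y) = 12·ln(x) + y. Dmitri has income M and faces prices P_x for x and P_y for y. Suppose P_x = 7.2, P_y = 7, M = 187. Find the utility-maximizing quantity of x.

x* = 11.6667

Set MRS = P_x/P_y: (12/x)/1 = P_x/P_y.
So x*(P_x,P_y) = 12·P_y/P_x, independent of income; and y* = (M − 12·P_y)/P_y.
At the given prices: x* = 12·7/7.2 = 11.6667.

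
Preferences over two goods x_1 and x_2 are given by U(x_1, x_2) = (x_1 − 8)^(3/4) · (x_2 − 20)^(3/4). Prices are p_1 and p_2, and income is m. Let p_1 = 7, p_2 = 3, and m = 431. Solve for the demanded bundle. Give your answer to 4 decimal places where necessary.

x_1* = 30.5, x_2* = 72.5

MRS = (x_2−20)/(x_1−8). Tangency with p_1/p_2 gives x_2−20 = (p_1/p_2)·(x_1−8).
After buying the subsistence bundle (8, 20), a share 0.5 of the remaining income goes to x_1: x_1* = 8 + 0.5·(m − 8p_1 − 20p_2)/p_1.
Discretionary income = 431 − 8·7 − 20·3 = 315; x_1* = 8 + 0.5·315/7 = 30.5; x_2* = 20 + 0.5·315/3 = 72.5.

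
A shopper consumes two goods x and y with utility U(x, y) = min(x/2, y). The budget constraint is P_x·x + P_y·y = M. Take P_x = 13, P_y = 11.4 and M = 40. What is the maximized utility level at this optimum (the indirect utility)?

Leontief preferences: the optimum is at the kink where x/2 = y/1, i.e. y = (1/2)·x.
Budget: P_x·x + P_y·(1/2)·x = M, so (2·P_x + P_y)·x = 2·M.
Demand: x*(P_x,P_y,M) = 2·M/(2·P_x + P_y), y* = M/(2·P_x + P_y).
Here 2·13 + 11.4 = 37.4, giving x* = 2.139 and y* = 1.0695.
Utility at the optimum: U(2.139, 1.0695) = 1.0695.

V = 1.0695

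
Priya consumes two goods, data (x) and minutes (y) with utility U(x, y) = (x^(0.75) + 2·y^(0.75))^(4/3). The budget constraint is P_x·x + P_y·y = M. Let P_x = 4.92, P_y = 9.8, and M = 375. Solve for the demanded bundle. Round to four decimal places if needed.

MRS = MU_x/MU_y = (1/2)·(y/x)^(0.25). Set equal to P_x/P_y.
Solve for the ratio: y/x = [2·P_x/P_y]^(4).
Substitute y = (y/x)·x into the budget: x* = M/(P_x + P_y·(y/x)).
Numerically y/x = 1.016427, so x* = 375/(4.92 + 9.8·1.016427) = 25.1999 and y* = 1.016427·25.1999 = 25.6139.

x* = 25.1999, y* = 25.6139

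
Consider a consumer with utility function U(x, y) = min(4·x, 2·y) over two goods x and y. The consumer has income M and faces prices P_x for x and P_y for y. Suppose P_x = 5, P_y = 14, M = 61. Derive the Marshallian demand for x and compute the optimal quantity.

x* = 1.8485

Leontief preferences: the optimum is at the kink where x/2 = y/4, i.e. y = 2·x.
Budget: P_x·x + P_y·2·x = M, so (2·P_x + 4·P_y)·x = 2·M.
Demand: x*(P_x,P_y,M) = 2·M/(2·P_x + 4·P_y), y* = 4·M/(2·P_x + 4·P_y).
Here 2·5 + 4·14 = 66, giving x* = 1.8485.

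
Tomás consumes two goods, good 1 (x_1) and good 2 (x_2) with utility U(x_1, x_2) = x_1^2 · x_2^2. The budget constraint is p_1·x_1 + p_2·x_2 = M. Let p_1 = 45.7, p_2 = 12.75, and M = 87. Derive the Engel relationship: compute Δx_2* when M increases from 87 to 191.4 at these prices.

The MRS is x_2/x_1. Set MRS = p_1/p_2.
Rearranging, p_2·x_2 = p_1·x_1. Substituting into the budget gives p_1·x_1·(1 + 1) = M.
Demand: x_1*(p_1,p_2,M) = 0.5·M/p_1 and x_2* = 0.5·M/p_2.
At p_1=45.7, p_2=12.75, M=87: x_2* = 0.5·87/12.75 = 3.4118.
At M' = 191.4: x_2* = 7.5059. Change: 7.5059 − 3.4118 = 4.0941.

Δx_2* = 4.0941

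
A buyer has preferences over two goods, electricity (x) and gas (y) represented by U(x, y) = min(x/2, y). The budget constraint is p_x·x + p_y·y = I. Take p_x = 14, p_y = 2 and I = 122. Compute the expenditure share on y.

share on y = 0.0667

Demand: x*(p_x,p_y,I) = 2·I/(2·p_x + p_y), y* = I/(2·p_x + p_y).
Here 2·14 + 2 = 30, giving x* = 8.1333 and y* = 4.0667.
Expenditure on y: 2·4.0667 = 8.1333; share = 0.0667.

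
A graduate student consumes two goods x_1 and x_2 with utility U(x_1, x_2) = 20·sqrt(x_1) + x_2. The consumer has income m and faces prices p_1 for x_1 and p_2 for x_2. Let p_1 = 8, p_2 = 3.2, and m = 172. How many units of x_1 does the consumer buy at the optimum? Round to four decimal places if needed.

x_1* = 16

Utility is quasi-linear in x_2; the FOC for x_1 is 10/√x_1 = p_1/p_2.
Thus x_1* = (10·p_2/p_1)² — independent of m — with the rest of income spent on x_2.
Plugging in: x_1* = (10·3.2/8)² = 16.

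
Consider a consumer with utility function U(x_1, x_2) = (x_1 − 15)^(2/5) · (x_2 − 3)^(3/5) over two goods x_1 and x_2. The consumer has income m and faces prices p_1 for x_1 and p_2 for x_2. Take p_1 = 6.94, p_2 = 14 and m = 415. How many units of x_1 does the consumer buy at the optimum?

x_1* = 30.4986

Substituting into the budget: x_1* = 15 + 0.4·(m − 15·p_1 − 3·p_2)/p_1, and x_2* = 3 + 0.6·(…)/p_2.
Discretionary income = 415 − 15·6.94 − 3·14 = 268.9; x_1* = 15 + 0.4·268.9/6.94 = 30.4986.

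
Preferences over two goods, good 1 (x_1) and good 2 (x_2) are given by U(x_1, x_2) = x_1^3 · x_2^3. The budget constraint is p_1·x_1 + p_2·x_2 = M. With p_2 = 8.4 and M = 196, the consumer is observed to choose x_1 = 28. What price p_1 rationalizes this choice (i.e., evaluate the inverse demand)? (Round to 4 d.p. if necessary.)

p_1 = 3.5

The MRS is x_2/x_1. Set MRS = p_1/p_2.
So 3·p_2·x_2 = 3·p_1·x_1; combined with the budget, a share 0.5 of income goes to x_1.
Demand: x_1*(p_1,p_2,M) = 0.5·M/p_1 and x_2* = 0.5·M/p_2.
Set x_1* = 28 in the demand function and solve for p_1: p_1 = 3.5.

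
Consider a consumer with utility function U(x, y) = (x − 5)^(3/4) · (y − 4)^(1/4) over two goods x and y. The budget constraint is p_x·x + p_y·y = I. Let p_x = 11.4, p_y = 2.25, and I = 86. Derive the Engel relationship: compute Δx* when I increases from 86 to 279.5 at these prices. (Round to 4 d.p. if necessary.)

Substituting into the budget: x* = 5 + 0.75·(I − 5·p_x − 4·p_y)/p_x, and y* = 4 + 0.25·(…)/p_y.
Discretionary income = 86 − 5·11.4 − 4·2.25 = 20; x* = 5 + 0.75·20/11.4 = 6.3158.
At I' = 279.5: x* = 19.0461. Change: 19.0461 − 6.3158 = 12.7303.

Δx* = 12.7303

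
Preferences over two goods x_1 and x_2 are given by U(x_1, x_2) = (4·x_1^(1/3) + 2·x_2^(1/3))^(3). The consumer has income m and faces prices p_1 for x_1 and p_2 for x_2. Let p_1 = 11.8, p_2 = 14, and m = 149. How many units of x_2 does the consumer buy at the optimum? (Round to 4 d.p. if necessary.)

x_2* = 2.608

MU_x_1 ∝ 4·x_1^(-2/3), MU_x_2 ∝ 2·x_2^(-2/3), so MRS = 2·(x_2/x_1)^(2/3) = p_1/p_2.
Solve for the ratio: x_2/x_1 = [(1/2)·p_1/p_2]^(1.5).
With the ratio pinned down, the budget gives x_1* = m/(p_1 + p_2·(x_2/x_1)) and x_2* = (x_2/x_1)·x_1*.
Numerically x_2/x_1 = 0.273581, so x_1* = 149/(11.8 + 14·0.273581) = 9.5329 and x_2* = 0.273581·9.5329 = 2.608.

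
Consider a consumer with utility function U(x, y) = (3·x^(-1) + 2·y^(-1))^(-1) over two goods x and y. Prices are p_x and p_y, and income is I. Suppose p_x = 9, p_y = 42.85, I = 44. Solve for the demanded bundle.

x* = 1.7576, y* = 0.6577

With the ratio pinned down, the budget gives x* = I/(p_x + p_y·(y/x)) and y* = (y/x)·x*.
Numerically y/x = 0.374197, so x* = 44/(9 + 42.85·0.374197) = 1.7576 and y* = 0.374197·1.7576 = 0.6577.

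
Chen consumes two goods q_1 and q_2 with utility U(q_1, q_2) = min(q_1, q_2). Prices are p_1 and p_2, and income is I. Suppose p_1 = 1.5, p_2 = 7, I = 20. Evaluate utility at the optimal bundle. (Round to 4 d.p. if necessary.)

V = 2.3529

Leontief preferences: the optimum is at the kink where q_1/1 = q_2/1, i.e. q_2 = q_1.
Budget: p_1·q_1 + p_2·q_1 = I, so (p_1 + p_2)·q_1 = I.
Demand: q_1*(p_1,p_2,I) = I/(p_1 + p_2), q_2* = I/(p_1 + p_2).
Here 1.5 + 7 = 8.5, giving q_1* = 2.3529 and q_2* = 2.3529.
Utility at the optimum: U(2.3529, 2.3529) = 2.3529.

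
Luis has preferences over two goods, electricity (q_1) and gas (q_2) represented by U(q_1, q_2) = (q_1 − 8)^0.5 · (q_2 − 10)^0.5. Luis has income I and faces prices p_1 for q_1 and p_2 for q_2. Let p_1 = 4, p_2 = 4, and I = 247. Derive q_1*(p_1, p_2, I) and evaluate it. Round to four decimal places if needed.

This is Cobb-Douglas in (q_1−8, q_2−10): tangency gives 0.5·p_2·(q_2−10) = 0.5·p_1·(q_1−8).
Substituting into the budget: q_1* = 8 + 0.5·(I − 8·p_1 − 10·p_2)/p_1, and q_2* = 10 + 0.5·(…)/p_2.
Discretionary income = 247 − 8·4 − 10·4 = 175; q_1* = 8 + 0.5·175/4 = 29.875.

q_1* = 29.875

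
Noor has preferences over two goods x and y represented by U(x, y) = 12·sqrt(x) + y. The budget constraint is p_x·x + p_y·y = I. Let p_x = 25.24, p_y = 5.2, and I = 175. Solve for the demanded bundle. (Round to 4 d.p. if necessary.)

MU_x = 6/√x, MU_y = 1. Tangency: 6/√x = p_x/p_y.
Solve: √x = 6·p_y/p_x, so x*(p_x,p_y) = (6·p_y/p_x)², and y* = (I − p_x·x*)/p_y.
Plugging in: x* = (6·5.2/25.24)² = 1.528, y* = 26.237.

x* = 1.528, y* = 26.237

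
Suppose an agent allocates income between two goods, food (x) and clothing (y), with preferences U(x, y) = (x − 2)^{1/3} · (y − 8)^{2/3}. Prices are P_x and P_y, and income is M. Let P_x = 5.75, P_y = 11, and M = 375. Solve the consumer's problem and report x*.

This is Cobb-Douglas in (x−2, y−8): tangency gives 1/3·P_y·(y−8) = 2/3·P_x·(x−2).
After buying the subsistence bundle (2, 8), a share 1/3 of the remaining income goes to x: x* = 2 + 1/3·(M − 2P_x − 8P_y)/P_x.
Discretionary income = 375 − 2·5.75 − 8·11 = 275.5; x* = 2 + 1/3·275.5/5.75 = 17.971.

x* = 17.971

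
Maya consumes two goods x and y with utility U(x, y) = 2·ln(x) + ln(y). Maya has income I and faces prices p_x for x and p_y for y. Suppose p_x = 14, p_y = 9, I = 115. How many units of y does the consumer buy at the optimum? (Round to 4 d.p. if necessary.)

The MRS is 2·y/x. Set MRS = p_x/p_y.
So 2·p_y·y = p_x·x; combined with the budget, a share 2/3 of income goes to x.
Demand: x*(p_x,p_y,I) = 2/3·I/p_x and y* = 1/3·I/p_y.
At p_x=14, p_y=9, I=115: y* = 1/3·115/9 = 4.2593.

y* = 4.2593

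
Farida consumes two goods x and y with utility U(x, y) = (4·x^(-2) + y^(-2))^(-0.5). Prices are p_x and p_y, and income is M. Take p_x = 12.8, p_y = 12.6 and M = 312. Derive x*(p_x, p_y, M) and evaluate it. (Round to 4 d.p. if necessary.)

MRS = MU_x/MU_y = 4·(y/x)^(3). Set equal to p_x/p_y.
Hence y/x = ((1/4)·p_x/p_y)^(1/(3)), i.e. raised to the 1/3 power.
Substitute y = (y/x)·x into the budget: x* = M/(p_x + p_y·(y/x)).
Numerically y/x = 0.633276, so x* = 312/(12.8 + 12.6·0.633276) = 15.015.

x* = 15.015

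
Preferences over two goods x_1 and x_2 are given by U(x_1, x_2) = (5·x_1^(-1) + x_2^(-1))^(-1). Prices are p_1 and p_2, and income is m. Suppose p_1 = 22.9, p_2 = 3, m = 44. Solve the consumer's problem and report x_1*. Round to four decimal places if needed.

x_1* = 1.6537

MRS = MU_x_1/MU_x_2 = 5·(x_2/x_1)^(2). Set equal to p_1/p_2.
Solve for the ratio: x_2/x_1 = [(1/5)·p_1/p_2]^(0.5).
With the ratio pinned down, the budget gives x_1* = m/(p_1 + p_2·(x_2/x_1)) and x_2* = (x_2/x_1)·x_1*.
Numerically x_2/x_1 = 1.235584, so x_1* = 44/(22.9 + 3·1.235584) = 1.6537.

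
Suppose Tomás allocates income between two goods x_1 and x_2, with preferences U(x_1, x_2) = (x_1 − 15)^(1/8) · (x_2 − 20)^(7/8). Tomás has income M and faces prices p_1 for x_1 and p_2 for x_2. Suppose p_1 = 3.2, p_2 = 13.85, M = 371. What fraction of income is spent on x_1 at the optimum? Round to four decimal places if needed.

share on x_1 = 0.1449

MRS = (1/7)·(x_2−20)/(x_1−15). Tangency with p_1/p_2 gives x_2−20 = 7·(p_1/p_2)·(x_1−15).
Substituting into the budget: x_1* = 15 + 0.125·(M − 15·p_1 − 20·p_2)/p_1, and x_2* = 20 + 0.875·(…)/p_2.
Discretionary income = 371 − 15·3.2 − 20·13.85 = 46; x_1* = 15 + 0.125·46/3.2 = 16.7969; x_2* = 20 + 0.875·46/13.85 = 22.9061.
Expenditure on x_1: 3.2·16.7969 = 53.75; share = 0.1449.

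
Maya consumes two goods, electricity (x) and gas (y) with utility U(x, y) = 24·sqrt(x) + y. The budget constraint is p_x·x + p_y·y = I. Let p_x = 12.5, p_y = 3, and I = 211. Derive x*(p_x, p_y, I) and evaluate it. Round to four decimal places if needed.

Thus x* = (12·p_y/p_x)² — independent of I — with the rest of income spent on y.
Plugging in: x* = (12·3/12.5)² = 8.2944.

x* = 8.2944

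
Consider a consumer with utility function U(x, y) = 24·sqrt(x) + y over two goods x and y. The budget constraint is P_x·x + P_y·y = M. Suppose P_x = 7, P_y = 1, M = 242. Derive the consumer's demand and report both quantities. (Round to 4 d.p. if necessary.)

x* = 2.9388, y* = 221.4286

MU_x = 12/√x, MU_y = 1. Tangency: 12/√x = P_x/P_y.
Solve: √x = 12·P_y/P_x, so x*(P_x,P_y) = (12·P_y/P_x)², and y* = (M − P_x·x*)/P_y.
Plugging in: x* = (12·1/7)² = 2.9388, y* = 221.4286.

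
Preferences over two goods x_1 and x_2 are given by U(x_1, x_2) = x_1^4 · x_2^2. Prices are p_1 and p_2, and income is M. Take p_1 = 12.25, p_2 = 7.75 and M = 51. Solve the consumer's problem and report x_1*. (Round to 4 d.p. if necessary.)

x_1* = 2.7755

Tangency: MRS = 2·x_2/x_1 = p_1/p_2.
So 4·p_2·x_2 = 2·p_1·x_1; combined with the budget, a share 2/3 of income goes to x_1.
Demand: x_1*(p_1,p_2,M) = 2/3·M/p_1 and x_2* = 1/3·M/p_2.
At p_1=12.25, p_2=7.75, M=51: x_1* = 2/3·51/12.25 = 2.7755.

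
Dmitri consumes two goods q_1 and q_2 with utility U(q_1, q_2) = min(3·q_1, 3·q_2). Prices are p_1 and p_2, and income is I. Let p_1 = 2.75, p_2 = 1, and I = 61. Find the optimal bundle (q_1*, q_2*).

With perfect complements, no substitution: consume in ratio q_1:q_2 = 3:3.
Budget: p_1·q_1 + p_2·q_1 = I, so (3·p_1 + 3·p_2)·q_1 = 3·I.
Demand: q_1*(p_1,p_2,I) = 3·I/(3·p_1 + 3·p_2), q_2* = 3·I/(3·p_1 + 3·p_2).
Here 3·2.75 + 3·1 = 11.25, giving q_1* = 16.2667 and q_2* = 16.2667.

q_1* = 16.2667, q_2* = 16.2667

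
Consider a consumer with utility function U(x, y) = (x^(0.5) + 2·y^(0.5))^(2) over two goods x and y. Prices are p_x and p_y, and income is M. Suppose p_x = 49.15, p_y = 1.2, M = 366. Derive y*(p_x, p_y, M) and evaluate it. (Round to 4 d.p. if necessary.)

MU_x ∝ x^(-0.5), MU_y ∝ 2·y^(-0.5), so MRS = (1/2)·(y/x)^(0.5) = p_x/p_y.
Hence y/x = (2·p_x/p_y)^(1/(0.5)), i.e. raised to the 2 power.
With the ratio pinned down, the budget gives x* = M/(p_x + p_y·(y/x)) and y* = (y/x)·x*.
Numerically y/x = 6710.340278, so x* = 366/(49.15 + 1.2·6710.340278) = 0.0452 and y* = 6710.340278·0.0452 = 303.1496.

y* = 303.1496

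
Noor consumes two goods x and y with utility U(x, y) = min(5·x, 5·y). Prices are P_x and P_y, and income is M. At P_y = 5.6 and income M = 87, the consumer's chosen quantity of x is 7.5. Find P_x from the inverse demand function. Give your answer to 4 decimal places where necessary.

P_x = 6

Leontief preferences: the optimum is at the kink where x/5 = y/5, i.e. y = x.
Budget: P_x·x + P_y·x = M, so (5·P_x + 5·P_y)·x = 5·M.
Demand: x*(P_x,P_y,M) = 5·M/(5·P_x + 5·P_y), y* = 5·M/(5·P_x + 5·P_y).
Set x* = 7.5 in the demand function and solve for P_x: P_x = 6.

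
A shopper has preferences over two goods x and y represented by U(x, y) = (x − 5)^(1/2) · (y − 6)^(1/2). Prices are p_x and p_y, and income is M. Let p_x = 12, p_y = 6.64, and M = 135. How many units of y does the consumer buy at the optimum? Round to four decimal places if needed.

Let x' = x−5, y' = y−6. MRS = y'/x' = p_x/p_y.
After buying the subsistence bundle (5, 6), a share 0.5 of the remaining income goes to x: x* = 5 + 0.5·(M − 5p_x − 6p_y)/p_x.
Discretionary income = 135 − 5·12 − 6·6.64 = 35.16; y* = 6 + 0.5·35.16/6.64 = 8.6476.

y* = 8.6476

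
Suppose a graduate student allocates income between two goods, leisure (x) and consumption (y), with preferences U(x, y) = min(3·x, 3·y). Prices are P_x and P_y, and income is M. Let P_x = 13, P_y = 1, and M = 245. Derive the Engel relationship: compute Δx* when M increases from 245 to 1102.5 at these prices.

Demand: x*(P_x,P_y,M) = 3·M/(3·P_x + 3·P_y), y* = 3·M/(3·P_x + 3·P_y).
Here 3·13 + 3·1 = 42, giving x* = 17.5.
At M' = 1102.5: x* = 78.75. Change: 78.75 − 17.5 = 61.25.

Δx* = 61.25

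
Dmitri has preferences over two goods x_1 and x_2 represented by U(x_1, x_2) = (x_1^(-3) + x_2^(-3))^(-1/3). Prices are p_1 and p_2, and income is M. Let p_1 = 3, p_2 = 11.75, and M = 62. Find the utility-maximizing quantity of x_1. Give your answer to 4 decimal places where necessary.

x_1* = 5.4614

MU_x_1 ∝ x_1^(-4), MU_x_2 ∝ x_2^(-4), so MRS = (x_2/x_1)^(4) = p_1/p_2.
Solve for the ratio: x_2/x_1 = [p_1/p_2]^(0.25).
Substitute x_2 = (x_2/x_1)·x_1 into the budget: x_1* = M/(p_1 + p_2·(x_2/x_1)).
Numerically x_2/x_1 = 0.710838, so x_1* = 62/(3 + 11.75·0.710838) = 5.4614.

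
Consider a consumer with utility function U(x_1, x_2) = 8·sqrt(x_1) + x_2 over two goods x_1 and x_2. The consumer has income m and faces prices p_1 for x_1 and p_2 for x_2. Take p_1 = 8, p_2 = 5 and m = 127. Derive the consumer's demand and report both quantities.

MU_x_1 = 4/√x_1, MU_x_2 = 1. Tangency: 4/√x_1 = p_1/p_2.
Solve: √x_1 = 4·p_2/p_1, so x_1*(p_1,p_2) = (4·p_2/p_1)², and x_2* = (m − p_1·x_1*)/p_2.
Plugging in: x_1* = (4·5/8)² = 6.25, x_2* = 15.4.

x_1* = 6.25, x_2* = 15.4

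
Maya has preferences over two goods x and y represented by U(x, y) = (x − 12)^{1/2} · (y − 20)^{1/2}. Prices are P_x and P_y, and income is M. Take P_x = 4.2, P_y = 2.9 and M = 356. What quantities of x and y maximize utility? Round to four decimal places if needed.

This is Cobb-Douglas in (x−12, y−20): tangency gives 0.5·P_y·(y−20) = 0.5·P_x·(x−12).
After buying the subsistence bundle (12, 20), a share 0.5 of the remaining income goes to x: x* = 12 + 0.5·(M − 12P_x − 20P_y)/P_x.
Discretionary income = 356 − 12·4.2 − 20·2.9 = 247.6; x* = 12 + 0.5·247.6/4.2 = 41.4762; y* = 20 + 0.5·247.6/2.9 = 62.6897.

x* = 41.4762, y* = 62.6897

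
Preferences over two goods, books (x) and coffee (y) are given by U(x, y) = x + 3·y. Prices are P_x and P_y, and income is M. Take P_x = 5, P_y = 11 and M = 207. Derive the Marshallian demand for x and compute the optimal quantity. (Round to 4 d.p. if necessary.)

x* = 0

y gives more utility per dollar, so spend all income on y: y* = M/P_y, x* = 0.
Numerically: x* = 0, y* = 18.8182.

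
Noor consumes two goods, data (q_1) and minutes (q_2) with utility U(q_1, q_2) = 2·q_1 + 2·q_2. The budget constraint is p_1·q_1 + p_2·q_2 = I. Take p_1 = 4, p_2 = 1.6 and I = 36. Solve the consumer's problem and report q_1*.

Linear utility — the consumer picks whichever good has higher MU/price: 2/4 = 0.5 vs 2/1.6 = 1.25.
q_2 gives more utility per dollar, so spend all income on q_2: q_2* = I/p_2, q_1* = 0.
Numerically: q_1* = 0, q_2* = 22.5.

q_1* = 0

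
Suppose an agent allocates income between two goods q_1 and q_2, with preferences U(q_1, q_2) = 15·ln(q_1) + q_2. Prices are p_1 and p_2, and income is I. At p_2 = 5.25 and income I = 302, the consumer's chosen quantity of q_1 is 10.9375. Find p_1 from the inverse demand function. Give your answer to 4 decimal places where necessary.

MU_q_1 = 15/q_1, MU_q_2 = 1. Tangency: 15/q_1 = p_1/p_2.
So q_1*(p_1,p_2) = 15·p_2/p_1, independent of income; and q_2* = (I − 15·p_2)/p_2.
Set q_1* = 10.9375 in the demand function and solve for p_1: p_1 = 7.2.

p_1 = 7.2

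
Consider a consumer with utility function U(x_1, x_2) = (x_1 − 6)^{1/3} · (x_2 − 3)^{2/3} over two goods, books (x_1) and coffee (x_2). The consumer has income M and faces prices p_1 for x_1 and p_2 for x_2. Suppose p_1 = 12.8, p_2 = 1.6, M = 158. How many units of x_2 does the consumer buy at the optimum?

x_2* = 34.8333

Let x_1' = x_1−6, x_2' = x_2−3. MRS = (1/2)·x_2'/x_1' = p_1/p_2.
After buying the subsistence bundle (6, 3), a share 1/3 of the remaining income goes to x_1: x_1* = 6 + 1/3·(M − 6p_1 − 3p_2)/p_1.
Discretionary income = 158 − 6·12.8 − 3·1.6 = 76.4; x_2* = 3 + 2/3·76.4/1.6 = 34.8333.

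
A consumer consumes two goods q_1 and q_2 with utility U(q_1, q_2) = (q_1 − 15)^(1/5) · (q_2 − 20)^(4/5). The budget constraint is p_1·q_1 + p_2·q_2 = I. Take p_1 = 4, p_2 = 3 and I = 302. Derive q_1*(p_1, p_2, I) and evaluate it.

MRS = (1/4)·(q_2−20)/(q_1−15). Tangency with p_1/p_2 gives q_2−20 = 4·(p_1/p_2)·(q_1−15).
Substituting into the budget: q_1* = 15 + 0.2·(I − 15·p_1 − 20·p_2)/p_1, and q_2* = 20 + 0.8·(…)/p_2.
Discretionary income = 302 − 15·4 − 20·3 = 182; q_1* = 15 + 0.2·182/4 = 24.1.

q_1* = 24.1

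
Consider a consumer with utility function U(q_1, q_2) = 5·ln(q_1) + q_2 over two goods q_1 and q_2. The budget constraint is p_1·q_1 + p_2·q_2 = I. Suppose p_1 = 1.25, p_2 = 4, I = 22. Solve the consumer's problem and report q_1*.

MU_q_1 = 5/q_1, MU_q_2 = 1. Tangency: 5/q_1 = p_1/p_2.
So q_1*(p_1,p_2) = 5·p_2/p_1, independent of income; and q_2* = (I − 5·p_2)/p_2.
At the given prices: q_1* = 5·4/1.25 = 16.

q_1* = 16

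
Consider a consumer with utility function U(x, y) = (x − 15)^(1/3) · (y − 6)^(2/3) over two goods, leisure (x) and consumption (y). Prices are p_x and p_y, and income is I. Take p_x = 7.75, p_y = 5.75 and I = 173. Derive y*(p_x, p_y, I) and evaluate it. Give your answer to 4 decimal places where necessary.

This is Cobb-Douglas in (x−15, y−6): tangency gives 1/3·p_y·(y−6) = 2/3·p_x·(x−15).
Substituting into the budget: x* = 15 + 1/3·(I − 15·p_x − 6·p_y)/p_x, and y* = 6 + 2/3·(…)/p_y.
Discretionary income = 173 − 15·7.75 − 6·5.75 = 22.25; y* = 6 + 2/3·22.25/5.75 = 8.5797.

y* = 8.5797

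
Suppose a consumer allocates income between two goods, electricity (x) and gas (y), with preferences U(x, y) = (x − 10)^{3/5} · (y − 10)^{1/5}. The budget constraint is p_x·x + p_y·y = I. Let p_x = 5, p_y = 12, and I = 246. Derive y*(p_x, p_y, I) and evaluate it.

y* = 11.5833

This is Cobb-Douglas in (x−10, y−10): tangency gives 0.6·p_y·(y−10) = 0.2·p_x·(x−10).
After buying the subsistence bundle (10, 10), a share 0.75 of the remaining income goes to x: x* = 10 + 0.75·(I − 10p_x − 10p_y)/p_x.
Discretionary income = 246 − 10·5 − 10·12 = 76; y* = 10 + 0.25·76/12 = 11.5833.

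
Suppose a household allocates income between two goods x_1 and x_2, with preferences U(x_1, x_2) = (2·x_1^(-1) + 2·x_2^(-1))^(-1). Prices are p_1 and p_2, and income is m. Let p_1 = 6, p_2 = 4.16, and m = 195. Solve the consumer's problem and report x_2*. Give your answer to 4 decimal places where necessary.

From the CES first-order condition, (x_2/x_1)^(2) = p_1/p_2.
Hence x_2/x_1 = (p_1/p_2)^(1/(2)), i.e. raised to the 0.5 power.
Substitute x_2 = (x_2/x_1)·x_1 into the budget: x_1* = m/(p_1 + p_2·(x_2/x_1)).
Numerically x_2/x_1 = 1.200961, so x_1* = 195/(6 + 4.16·1.200961) = 17.7337 and x_2* = 1.200961·17.7337 = 21.2975.

x_2* = 21.2975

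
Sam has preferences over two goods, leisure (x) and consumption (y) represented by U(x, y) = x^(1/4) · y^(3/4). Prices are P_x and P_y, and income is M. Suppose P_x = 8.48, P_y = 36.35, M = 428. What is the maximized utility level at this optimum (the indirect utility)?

Demand: x*(P_x,P_y,M) = 0.25·M/P_x and y* = 0.75·M/P_y.
At P_x=8.48, P_y=36.35, M=428: x* = 0.25·428/8.48 = 12.6179, y* = 8.8308.
Utility at the optimum: U(12.6179, 8.8308) = 9.6549.

V = 9.6549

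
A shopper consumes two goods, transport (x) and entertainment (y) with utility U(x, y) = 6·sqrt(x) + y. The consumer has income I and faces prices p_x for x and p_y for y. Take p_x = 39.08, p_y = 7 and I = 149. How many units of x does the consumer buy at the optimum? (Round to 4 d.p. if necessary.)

x* = 0.2888

Set MRS = p_x/p_y: 3·x^(−1/2) = p_x/p_y.
Solve: √x = 3·p_y/p_x, so x*(p_x,p_y) = (3·p_y/p_x)², and y* = (I − p_x·x*)/p_y.
Plugging in: x* = (3·7/39.08)² = 0.2888.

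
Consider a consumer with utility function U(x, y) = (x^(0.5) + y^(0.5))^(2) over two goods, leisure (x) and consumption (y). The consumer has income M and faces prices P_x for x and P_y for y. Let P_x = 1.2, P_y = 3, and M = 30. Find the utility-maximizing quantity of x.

x* = 17.8571

From the CES first-order condition, (y/x)^(0.5) = P_x/P_y.
Hence y/x = (P_x/P_y)^(1/(0.5)), i.e. raised to the 2 power.
With the ratio pinned down, the budget gives x* = M/(P_x + P_y·(y/x)) and y* = (y/x)·x*.
Numerically y/x = 0.16, so x* = 30/(1.2 + 3·0.16) = 17.8571.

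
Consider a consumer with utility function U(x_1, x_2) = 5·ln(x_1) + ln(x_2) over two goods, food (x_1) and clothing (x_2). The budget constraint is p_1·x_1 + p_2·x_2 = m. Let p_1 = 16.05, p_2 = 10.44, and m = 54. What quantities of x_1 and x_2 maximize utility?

Tangency: MRS = 5·x_2/x_1 = p_1/p_2.
So 5·p_2·x_2 = p_1·x_1; combined with the budget, a share 5/6 of income goes to x_1.
Demand: x_1*(p_1,p_2,m) = 5/6·m/p_1 and x_2* = 1/6·m/p_2.
At p_1=16.05, p_2=10.44, m=54: x_1* = 5/6·54/16.05 = 2.8037, x_2* = 0.8621.

x_1* = 2.8037, x_2* = 0.8621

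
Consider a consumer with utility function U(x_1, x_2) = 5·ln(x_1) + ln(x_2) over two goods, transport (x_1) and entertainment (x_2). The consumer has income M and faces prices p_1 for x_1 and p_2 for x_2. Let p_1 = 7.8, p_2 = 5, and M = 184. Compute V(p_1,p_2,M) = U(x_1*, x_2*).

The MRS is 5·x_2/x_1. Set MRS = p_1/p_2.
Rearranging, p_2·x_2 = (1/5)·p_1·x_1. Substituting into the budget gives p_1·x_1·(1 + (1/5)) = M.
Demand: x_1*(p_1,p_2,M) = 5/6·M/p_1 and x_2* = 1/6·M/p_2.
At p_1=7.8, p_2=5, M=184: x_1* = 5/6·184/7.8 = 19.6581, x_2* = 6.1333.
Utility at the optimum: U(19.6581, 6.1333) = 16.7062.

V = 16.7062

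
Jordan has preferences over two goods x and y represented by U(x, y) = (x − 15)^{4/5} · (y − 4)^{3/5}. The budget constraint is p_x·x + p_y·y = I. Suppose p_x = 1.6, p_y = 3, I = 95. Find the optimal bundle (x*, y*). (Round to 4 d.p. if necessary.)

x* = 36.0714, y* = 12.4286

After buying the subsistence bundle (15, 4), a share 4/7 of the remaining income goes to x: x* = 15 + 4/7·(I − 15p_x − 4p_y)/p_x.
Discretionary income = 95 − 15·1.6 − 4·3 = 59; x* = 15 + 4/7·59/1.6 = 36.0714; y* = 4 + 3/7·59/3 = 12.4286.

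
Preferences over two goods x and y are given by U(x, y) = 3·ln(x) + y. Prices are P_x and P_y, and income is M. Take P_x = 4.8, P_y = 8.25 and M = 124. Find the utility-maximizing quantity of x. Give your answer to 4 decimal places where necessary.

x* = 5.1562

So x*(P_x,P_y) = 3·P_y/P_x, independent of income; and y* = (M − 3·P_y)/P_y.
At the given prices: x* = 3·8.25/4.8 = 5.1562.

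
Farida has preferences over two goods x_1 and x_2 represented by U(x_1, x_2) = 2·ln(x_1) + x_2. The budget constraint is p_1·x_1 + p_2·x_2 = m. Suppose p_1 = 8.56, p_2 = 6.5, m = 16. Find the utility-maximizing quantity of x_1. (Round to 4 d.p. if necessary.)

Set MRS = p_1/p_2: (2/x_1)/1 = p_1/p_2.
So x_1*(p_1,p_2) = 2·p_2/p_1, independent of income; and x_2* = (m − 2·p_2)/p_2.
At the given prices: x_1* = 2·6.5/8.56 = 1.5187.

x_1* = 1.5187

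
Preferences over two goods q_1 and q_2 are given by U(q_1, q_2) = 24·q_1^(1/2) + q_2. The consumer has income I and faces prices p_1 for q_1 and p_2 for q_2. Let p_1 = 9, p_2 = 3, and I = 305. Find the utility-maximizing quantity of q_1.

q_1* = 16

MU_q_1 = 12/√q_1, MU_q_2 = 1. Tangency: 12/√q_1 = p_1/p_2.
Solve: √q_1 = 12·p_2/p_1, so q_1*(p_1,p_2) = (12·p_2/p_1)², and q_2* = (I − p_1·q_1*)/p_2.
Plugging in: q_1* = (12·3/9)² = 16.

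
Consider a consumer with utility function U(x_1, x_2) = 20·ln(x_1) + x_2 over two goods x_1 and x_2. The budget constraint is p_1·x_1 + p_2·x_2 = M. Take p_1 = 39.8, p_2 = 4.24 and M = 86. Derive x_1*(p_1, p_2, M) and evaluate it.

MU_x_1 = 20/x_1, MU_x_2 = 1. Tangency: 20/x_1 = p_1/p_2.
So x_1*(p_1,p_2) = 20·p_2/p_1, independent of income; and x_2* = (M − 20·p_2)/p_2.
At the given prices: x_1* = 20·4.24/39.8 = 2.1307.

x_1* = 2.1307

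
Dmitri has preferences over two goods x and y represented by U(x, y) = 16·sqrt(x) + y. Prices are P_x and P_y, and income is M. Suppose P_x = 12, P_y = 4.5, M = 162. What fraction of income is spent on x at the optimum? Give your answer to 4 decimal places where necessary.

Utility is quasi-linear in y; the FOC for x is 8/√x = P_x/P_y.
Thus x* = (8·P_y/P_x)² — independent of M — with the rest of income spent on y.
Plugging in: x* = (8·4.5/12)² = 9, y* = 12.
Expenditure on x: 12·9 = 108; share = 0.6667.

share on x = 0.6667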